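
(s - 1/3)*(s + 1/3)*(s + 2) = s^3 + 2*s^2 - s/9 - 2/9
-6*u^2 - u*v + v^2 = (-3*u + v)*(2*u + v)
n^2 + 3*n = n*(n + 3)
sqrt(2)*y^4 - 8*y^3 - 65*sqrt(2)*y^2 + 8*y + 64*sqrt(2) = (y - 1)*(y - 8*sqrt(2))*(y + 4*sqrt(2))*(sqrt(2)*y + sqrt(2))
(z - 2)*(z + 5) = z^2 + 3*z - 10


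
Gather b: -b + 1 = 1 - b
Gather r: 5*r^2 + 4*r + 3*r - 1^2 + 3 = 5*r^2 + 7*r + 2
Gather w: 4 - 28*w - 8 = -28*w - 4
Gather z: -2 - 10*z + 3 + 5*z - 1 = -5*z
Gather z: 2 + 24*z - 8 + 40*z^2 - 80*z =40*z^2 - 56*z - 6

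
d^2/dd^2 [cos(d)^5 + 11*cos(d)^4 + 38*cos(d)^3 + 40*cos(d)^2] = -25*cos(d)^5 - 176*cos(d)^4 - 322*cos(d)^3 - 28*cos(d)^2 + 228*cos(d) + 80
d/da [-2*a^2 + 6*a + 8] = 6 - 4*a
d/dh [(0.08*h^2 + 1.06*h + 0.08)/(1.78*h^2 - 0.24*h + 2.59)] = (-1.906*h^2 + 0.1296*h + 2.7646)/(3.1684*h^4 - 0.8544*h^3 + 9.278*h^2 - 1.2432*h + 6.7081)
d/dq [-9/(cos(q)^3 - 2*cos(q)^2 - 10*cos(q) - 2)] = 9*(-3*cos(q)^2 + 4*cos(q) + 10)*sin(q)/(-cos(q)^3 + 2*cos(q)^2 + 10*cos(q) + 2)^2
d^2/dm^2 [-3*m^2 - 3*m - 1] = -6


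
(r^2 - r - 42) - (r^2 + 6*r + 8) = -7*r - 50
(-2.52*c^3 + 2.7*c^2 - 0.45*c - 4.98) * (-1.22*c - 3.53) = 3.0744*c^4 + 5.6016*c^3 - 8.982*c^2 + 7.6641*c + 17.5794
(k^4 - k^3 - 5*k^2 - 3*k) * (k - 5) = k^5 - 6*k^4 + 22*k^2 + 15*k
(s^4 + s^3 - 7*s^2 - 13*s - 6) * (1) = s^4 + s^3 - 7*s^2 - 13*s - 6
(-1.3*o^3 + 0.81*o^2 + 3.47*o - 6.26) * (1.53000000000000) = -1.989*o^3 + 1.2393*o^2 + 5.3091*o - 9.5778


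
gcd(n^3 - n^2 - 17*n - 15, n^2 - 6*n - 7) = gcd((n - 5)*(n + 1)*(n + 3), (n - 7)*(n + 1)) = n + 1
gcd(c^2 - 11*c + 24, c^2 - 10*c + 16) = c - 8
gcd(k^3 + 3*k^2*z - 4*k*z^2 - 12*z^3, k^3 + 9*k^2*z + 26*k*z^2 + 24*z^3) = k^2 + 5*k*z + 6*z^2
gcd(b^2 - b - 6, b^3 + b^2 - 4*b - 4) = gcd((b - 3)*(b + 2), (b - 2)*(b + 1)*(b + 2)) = b + 2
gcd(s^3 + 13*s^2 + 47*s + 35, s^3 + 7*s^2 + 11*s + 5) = s^2 + 6*s + 5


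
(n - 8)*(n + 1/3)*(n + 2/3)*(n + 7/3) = n^4 - 14*n^3/3 - 217*n^2/9 - 538*n/27 - 112/27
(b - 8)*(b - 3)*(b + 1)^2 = b^4 - 9*b^3 + 3*b^2 + 37*b + 24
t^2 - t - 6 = (t - 3)*(t + 2)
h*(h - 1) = h^2 - h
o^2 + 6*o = o*(o + 6)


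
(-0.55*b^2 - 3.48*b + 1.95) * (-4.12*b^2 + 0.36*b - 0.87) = 2.266*b^4 + 14.1396*b^3 - 8.8083*b^2 + 3.7296*b - 1.6965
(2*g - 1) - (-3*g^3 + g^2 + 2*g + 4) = 3*g^3 - g^2 - 5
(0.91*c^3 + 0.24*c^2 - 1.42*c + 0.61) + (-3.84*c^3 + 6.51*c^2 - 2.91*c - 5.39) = -2.93*c^3 + 6.75*c^2 - 4.33*c - 4.78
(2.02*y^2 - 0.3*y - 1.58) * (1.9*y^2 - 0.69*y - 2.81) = 3.838*y^4 - 1.9638*y^3 - 8.4712*y^2 + 1.9332*y + 4.4398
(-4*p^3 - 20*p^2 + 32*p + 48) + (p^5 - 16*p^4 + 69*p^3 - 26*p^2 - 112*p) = p^5 - 16*p^4 + 65*p^3 - 46*p^2 - 80*p + 48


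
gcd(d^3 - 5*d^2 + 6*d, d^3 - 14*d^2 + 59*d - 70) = d - 2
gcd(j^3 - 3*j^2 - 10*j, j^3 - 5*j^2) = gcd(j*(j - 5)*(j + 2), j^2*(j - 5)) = j^2 - 5*j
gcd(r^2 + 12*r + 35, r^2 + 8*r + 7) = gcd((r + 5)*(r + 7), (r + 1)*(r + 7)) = r + 7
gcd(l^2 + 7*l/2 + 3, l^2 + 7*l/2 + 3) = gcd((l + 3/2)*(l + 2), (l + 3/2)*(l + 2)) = l^2 + 7*l/2 + 3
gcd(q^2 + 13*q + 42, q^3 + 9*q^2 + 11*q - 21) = q + 7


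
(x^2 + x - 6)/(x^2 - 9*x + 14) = (x + 3)/(x - 7)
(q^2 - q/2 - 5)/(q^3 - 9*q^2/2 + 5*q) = (q + 2)/(q*(q - 2))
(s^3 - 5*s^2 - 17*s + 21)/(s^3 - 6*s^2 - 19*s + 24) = (s - 7)/(s - 8)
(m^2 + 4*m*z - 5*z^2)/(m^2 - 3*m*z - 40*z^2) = (-m + z)/(-m + 8*z)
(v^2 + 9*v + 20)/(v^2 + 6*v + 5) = (v + 4)/(v + 1)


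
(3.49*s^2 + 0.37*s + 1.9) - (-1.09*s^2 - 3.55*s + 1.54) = 4.58*s^2 + 3.92*s + 0.36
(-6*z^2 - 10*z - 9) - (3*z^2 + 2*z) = -9*z^2 - 12*z - 9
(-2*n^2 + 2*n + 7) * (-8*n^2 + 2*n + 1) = 16*n^4 - 20*n^3 - 54*n^2 + 16*n + 7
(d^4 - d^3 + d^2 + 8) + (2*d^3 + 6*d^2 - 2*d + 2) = d^4 + d^3 + 7*d^2 - 2*d + 10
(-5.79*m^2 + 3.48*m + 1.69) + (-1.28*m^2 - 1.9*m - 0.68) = -7.07*m^2 + 1.58*m + 1.01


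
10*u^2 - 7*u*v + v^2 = (-5*u + v)*(-2*u + v)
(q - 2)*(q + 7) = q^2 + 5*q - 14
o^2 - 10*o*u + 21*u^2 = (o - 7*u)*(o - 3*u)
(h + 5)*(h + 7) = h^2 + 12*h + 35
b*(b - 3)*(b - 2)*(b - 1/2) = b^4 - 11*b^3/2 + 17*b^2/2 - 3*b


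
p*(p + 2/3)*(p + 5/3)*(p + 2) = p^4 + 13*p^3/3 + 52*p^2/9 + 20*p/9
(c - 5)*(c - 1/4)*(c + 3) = c^3 - 9*c^2/4 - 29*c/2 + 15/4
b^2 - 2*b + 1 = (b - 1)^2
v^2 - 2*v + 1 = (v - 1)^2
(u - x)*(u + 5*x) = u^2 + 4*u*x - 5*x^2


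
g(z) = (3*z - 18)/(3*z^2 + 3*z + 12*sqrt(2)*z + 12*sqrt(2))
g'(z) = (3*z - 18)*(-6*z - 12*sqrt(2) - 3)/(3*z^2 + 3*z + 12*sqrt(2)*z + 12*sqrt(2))^2 + 3/(3*z^2 + 3*z + 12*sqrt(2)*z + 12*sqrt(2))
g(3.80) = -0.05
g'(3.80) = 0.04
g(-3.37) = 1.73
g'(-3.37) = -0.21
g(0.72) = -0.48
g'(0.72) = 0.45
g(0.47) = -0.61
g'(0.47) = 0.63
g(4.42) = -0.03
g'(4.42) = 0.03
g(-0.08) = -1.19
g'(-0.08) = 1.70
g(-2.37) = 1.86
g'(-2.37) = 0.57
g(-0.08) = -1.19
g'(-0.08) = 1.70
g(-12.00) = -0.26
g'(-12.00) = -0.05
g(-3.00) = 1.69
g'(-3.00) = 0.02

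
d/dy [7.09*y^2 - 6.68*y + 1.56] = 14.18*y - 6.68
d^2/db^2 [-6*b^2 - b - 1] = -12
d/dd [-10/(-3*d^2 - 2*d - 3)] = 20*(-3*d - 1)/(3*d^2 + 2*d + 3)^2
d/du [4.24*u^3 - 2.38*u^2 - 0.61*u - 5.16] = 12.72*u^2 - 4.76*u - 0.61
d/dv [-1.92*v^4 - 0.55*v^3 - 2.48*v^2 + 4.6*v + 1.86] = -7.68*v^3 - 1.65*v^2 - 4.96*v + 4.6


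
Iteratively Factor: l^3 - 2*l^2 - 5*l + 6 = (l - 1)*(l^2 - l - 6) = (l - 3)*(l - 1)*(l + 2)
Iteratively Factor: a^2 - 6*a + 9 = (a - 3)*(a - 3)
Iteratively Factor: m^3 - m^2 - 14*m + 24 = (m - 3)*(m^2 + 2*m - 8) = (m - 3)*(m + 4)*(m - 2)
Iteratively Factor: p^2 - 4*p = (p - 4)*(p)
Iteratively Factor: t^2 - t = (t)*(t - 1)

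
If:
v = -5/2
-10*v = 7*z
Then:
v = -5/2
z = 25/7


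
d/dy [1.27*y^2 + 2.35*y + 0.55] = 2.54*y + 2.35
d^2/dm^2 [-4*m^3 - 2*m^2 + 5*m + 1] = -24*m - 4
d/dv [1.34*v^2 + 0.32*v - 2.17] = 2.68*v + 0.32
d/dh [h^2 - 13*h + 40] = 2*h - 13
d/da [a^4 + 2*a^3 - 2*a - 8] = 4*a^3 + 6*a^2 - 2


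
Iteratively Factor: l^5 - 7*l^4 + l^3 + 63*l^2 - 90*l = (l - 3)*(l^4 - 4*l^3 - 11*l^2 + 30*l) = (l - 3)*(l + 3)*(l^3 - 7*l^2 + 10*l) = (l - 3)*(l - 2)*(l + 3)*(l^2 - 5*l) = (l - 5)*(l - 3)*(l - 2)*(l + 3)*(l)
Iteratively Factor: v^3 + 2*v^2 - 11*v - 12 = (v - 3)*(v^2 + 5*v + 4) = (v - 3)*(v + 4)*(v + 1)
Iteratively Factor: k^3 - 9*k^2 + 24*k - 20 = (k - 2)*(k^2 - 7*k + 10) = (k - 5)*(k - 2)*(k - 2)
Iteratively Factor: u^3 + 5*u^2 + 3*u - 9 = (u + 3)*(u^2 + 2*u - 3) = (u - 1)*(u + 3)*(u + 3)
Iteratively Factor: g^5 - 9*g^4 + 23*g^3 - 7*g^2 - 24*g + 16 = (g - 1)*(g^4 - 8*g^3 + 15*g^2 + 8*g - 16) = (g - 1)*(g + 1)*(g^3 - 9*g^2 + 24*g - 16) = (g - 1)^2*(g + 1)*(g^2 - 8*g + 16) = (g - 4)*(g - 1)^2*(g + 1)*(g - 4)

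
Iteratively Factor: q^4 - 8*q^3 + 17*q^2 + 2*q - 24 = (q - 3)*(q^3 - 5*q^2 + 2*q + 8) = (q - 3)*(q + 1)*(q^2 - 6*q + 8) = (q - 4)*(q - 3)*(q + 1)*(q - 2)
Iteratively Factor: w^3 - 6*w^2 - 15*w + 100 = (w - 5)*(w^2 - w - 20) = (w - 5)*(w + 4)*(w - 5)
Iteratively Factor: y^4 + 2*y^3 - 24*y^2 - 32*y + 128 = (y + 4)*(y^3 - 2*y^2 - 16*y + 32) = (y + 4)^2*(y^2 - 6*y + 8) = (y - 2)*(y + 4)^2*(y - 4)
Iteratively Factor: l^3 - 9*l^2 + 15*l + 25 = (l - 5)*(l^2 - 4*l - 5) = (l - 5)*(l + 1)*(l - 5)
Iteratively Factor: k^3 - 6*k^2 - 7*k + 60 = (k + 3)*(k^2 - 9*k + 20) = (k - 4)*(k + 3)*(k - 5)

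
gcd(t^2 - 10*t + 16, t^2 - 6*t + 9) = 1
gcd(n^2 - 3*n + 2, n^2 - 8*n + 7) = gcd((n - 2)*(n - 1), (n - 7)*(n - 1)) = n - 1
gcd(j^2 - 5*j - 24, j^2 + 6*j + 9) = j + 3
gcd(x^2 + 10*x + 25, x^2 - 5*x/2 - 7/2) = 1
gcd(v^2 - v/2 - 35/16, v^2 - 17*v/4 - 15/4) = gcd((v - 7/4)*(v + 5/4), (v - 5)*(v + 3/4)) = 1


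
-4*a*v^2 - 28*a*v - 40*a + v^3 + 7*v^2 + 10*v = (-4*a + v)*(v + 2)*(v + 5)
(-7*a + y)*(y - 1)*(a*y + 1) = -7*a^2*y^2 + 7*a^2*y + a*y^3 - a*y^2 - 7*a*y + 7*a + y^2 - y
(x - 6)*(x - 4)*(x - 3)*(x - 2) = x^4 - 15*x^3 + 80*x^2 - 180*x + 144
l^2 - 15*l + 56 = (l - 8)*(l - 7)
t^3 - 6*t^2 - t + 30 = (t - 5)*(t - 3)*(t + 2)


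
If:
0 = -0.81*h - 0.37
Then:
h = -0.46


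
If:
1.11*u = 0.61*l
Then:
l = 1.81967213114754*u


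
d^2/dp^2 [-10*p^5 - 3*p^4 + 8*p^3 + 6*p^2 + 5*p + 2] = -200*p^3 - 36*p^2 + 48*p + 12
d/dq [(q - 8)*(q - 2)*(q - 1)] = 3*q^2 - 22*q + 26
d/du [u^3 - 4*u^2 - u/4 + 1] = 3*u^2 - 8*u - 1/4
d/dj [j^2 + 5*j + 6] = 2*j + 5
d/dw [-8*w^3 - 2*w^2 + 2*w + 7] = -24*w^2 - 4*w + 2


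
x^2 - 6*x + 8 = (x - 4)*(x - 2)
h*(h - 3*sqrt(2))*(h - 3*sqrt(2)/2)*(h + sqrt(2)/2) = h^4 - 4*sqrt(2)*h^3 + 9*h^2/2 + 9*sqrt(2)*h/2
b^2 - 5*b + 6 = (b - 3)*(b - 2)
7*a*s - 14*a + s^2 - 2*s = (7*a + s)*(s - 2)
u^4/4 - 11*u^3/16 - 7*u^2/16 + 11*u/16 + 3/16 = (u/4 + 1/4)*(u - 3)*(u - 1)*(u + 1/4)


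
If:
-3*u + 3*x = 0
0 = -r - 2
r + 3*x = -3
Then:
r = -2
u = -1/3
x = -1/3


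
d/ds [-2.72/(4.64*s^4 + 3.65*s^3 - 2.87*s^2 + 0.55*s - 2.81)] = (50.4832*s^3 + 29.784*s^2 - 15.6128*s + 1.496)/(4.64*s^4 + 3.65*s^3 - 2.87*s^2 + 0.55*s - 2.81)^2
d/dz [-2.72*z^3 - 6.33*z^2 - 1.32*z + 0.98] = -8.16*z^2 - 12.66*z - 1.32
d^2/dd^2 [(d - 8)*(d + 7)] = 2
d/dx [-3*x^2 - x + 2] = -6*x - 1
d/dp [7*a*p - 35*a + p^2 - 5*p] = 7*a + 2*p - 5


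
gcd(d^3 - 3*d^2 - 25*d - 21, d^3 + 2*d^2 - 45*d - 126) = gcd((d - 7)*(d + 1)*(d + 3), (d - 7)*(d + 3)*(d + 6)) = d^2 - 4*d - 21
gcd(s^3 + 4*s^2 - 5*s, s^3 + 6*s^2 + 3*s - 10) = s^2 + 4*s - 5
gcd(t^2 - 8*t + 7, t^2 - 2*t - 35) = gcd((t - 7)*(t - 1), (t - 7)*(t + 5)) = t - 7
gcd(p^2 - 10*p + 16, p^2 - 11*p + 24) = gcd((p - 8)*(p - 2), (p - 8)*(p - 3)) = p - 8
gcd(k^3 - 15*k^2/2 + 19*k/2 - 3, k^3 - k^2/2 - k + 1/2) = k^2 - 3*k/2 + 1/2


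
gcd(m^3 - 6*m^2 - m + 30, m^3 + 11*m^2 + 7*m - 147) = m - 3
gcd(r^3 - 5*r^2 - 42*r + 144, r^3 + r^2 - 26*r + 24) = r + 6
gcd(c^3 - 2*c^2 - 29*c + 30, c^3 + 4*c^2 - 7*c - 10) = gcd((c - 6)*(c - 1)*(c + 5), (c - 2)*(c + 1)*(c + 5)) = c + 5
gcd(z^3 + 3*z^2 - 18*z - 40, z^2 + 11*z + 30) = z + 5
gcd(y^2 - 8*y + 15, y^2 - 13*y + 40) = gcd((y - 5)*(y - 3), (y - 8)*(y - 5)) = y - 5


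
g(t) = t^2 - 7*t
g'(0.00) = -7.00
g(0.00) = 0.00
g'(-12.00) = -31.00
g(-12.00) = 228.00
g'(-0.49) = -7.98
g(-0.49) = 3.67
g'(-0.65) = -8.30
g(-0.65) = 4.97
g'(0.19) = -6.62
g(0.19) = -1.29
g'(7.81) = 8.62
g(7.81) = 6.33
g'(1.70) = -3.60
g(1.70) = -9.01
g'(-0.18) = -7.36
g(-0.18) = 1.29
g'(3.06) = -0.88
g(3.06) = -12.06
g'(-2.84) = -12.68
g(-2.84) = 27.95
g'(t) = 2*t - 7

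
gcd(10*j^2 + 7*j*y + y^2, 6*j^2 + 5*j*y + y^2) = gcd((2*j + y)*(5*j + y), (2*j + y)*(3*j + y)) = 2*j + y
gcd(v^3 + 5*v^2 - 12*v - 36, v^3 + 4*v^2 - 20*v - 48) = v^2 + 8*v + 12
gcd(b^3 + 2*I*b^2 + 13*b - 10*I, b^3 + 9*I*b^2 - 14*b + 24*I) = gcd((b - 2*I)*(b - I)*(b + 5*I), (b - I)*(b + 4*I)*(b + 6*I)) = b - I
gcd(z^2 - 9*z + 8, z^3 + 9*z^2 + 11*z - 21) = z - 1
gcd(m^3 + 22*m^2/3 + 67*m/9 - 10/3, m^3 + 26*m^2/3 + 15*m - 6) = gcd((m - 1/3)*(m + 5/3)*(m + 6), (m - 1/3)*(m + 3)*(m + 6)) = m^2 + 17*m/3 - 2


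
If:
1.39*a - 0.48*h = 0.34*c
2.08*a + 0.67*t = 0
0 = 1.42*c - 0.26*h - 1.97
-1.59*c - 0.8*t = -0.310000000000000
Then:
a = 0.95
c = 1.67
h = 1.55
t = -2.94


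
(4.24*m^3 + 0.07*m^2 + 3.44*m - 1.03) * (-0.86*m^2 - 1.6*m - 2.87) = -3.6464*m^5 - 6.8442*m^4 - 15.2392*m^3 - 4.8191*m^2 - 8.2248*m + 2.9561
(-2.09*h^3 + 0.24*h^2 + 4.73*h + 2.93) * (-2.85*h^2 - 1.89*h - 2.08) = 5.9565*h^5 + 3.2661*h^4 - 9.5869*h^3 - 17.7894*h^2 - 15.3761*h - 6.0944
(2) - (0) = 2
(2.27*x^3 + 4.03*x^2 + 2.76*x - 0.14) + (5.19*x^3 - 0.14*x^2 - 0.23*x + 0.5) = 7.46*x^3 + 3.89*x^2 + 2.53*x + 0.36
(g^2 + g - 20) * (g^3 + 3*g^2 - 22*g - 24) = g^5 + 4*g^4 - 39*g^3 - 106*g^2 + 416*g + 480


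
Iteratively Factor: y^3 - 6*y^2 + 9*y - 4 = (y - 4)*(y^2 - 2*y + 1) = (y - 4)*(y - 1)*(y - 1)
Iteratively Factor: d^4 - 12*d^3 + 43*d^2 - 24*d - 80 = (d - 5)*(d^3 - 7*d^2 + 8*d + 16) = (d - 5)*(d - 4)*(d^2 - 3*d - 4) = (d - 5)*(d - 4)*(d + 1)*(d - 4)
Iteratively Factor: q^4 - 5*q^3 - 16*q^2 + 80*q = (q)*(q^3 - 5*q^2 - 16*q + 80) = q*(q - 4)*(q^2 - q - 20) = q*(q - 4)*(q + 4)*(q - 5)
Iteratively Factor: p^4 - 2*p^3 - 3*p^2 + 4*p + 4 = (p + 1)*(p^3 - 3*p^2 + 4) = (p - 2)*(p + 1)*(p^2 - p - 2) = (p - 2)*(p + 1)^2*(p - 2)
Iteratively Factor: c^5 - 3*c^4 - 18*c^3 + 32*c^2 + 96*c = (c + 3)*(c^4 - 6*c^3 + 32*c) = c*(c + 3)*(c^3 - 6*c^2 + 32) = c*(c + 2)*(c + 3)*(c^2 - 8*c + 16) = c*(c - 4)*(c + 2)*(c + 3)*(c - 4)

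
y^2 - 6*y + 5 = (y - 5)*(y - 1)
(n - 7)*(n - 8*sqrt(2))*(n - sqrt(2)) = n^3 - 9*sqrt(2)*n^2 - 7*n^2 + 16*n + 63*sqrt(2)*n - 112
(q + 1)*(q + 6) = q^2 + 7*q + 6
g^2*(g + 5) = g^3 + 5*g^2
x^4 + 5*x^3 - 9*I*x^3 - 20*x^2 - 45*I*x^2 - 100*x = x*(x + 5)*(x - 5*I)*(x - 4*I)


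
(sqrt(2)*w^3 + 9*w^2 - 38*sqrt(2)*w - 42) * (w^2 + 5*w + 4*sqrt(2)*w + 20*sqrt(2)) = sqrt(2)*w^5 + 5*sqrt(2)*w^4 + 17*w^4 - 2*sqrt(2)*w^3 + 85*w^3 - 346*w^2 - 10*sqrt(2)*w^2 - 1730*w - 168*sqrt(2)*w - 840*sqrt(2)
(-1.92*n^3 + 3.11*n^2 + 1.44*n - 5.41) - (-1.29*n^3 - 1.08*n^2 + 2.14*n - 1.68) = -0.63*n^3 + 4.19*n^2 - 0.7*n - 3.73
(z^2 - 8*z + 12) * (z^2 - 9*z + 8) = z^4 - 17*z^3 + 92*z^2 - 172*z + 96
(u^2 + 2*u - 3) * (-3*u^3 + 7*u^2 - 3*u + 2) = -3*u^5 + u^4 + 20*u^3 - 25*u^2 + 13*u - 6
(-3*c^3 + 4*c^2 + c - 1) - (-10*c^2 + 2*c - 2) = -3*c^3 + 14*c^2 - c + 1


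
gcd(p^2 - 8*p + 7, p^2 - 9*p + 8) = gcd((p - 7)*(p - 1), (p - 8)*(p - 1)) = p - 1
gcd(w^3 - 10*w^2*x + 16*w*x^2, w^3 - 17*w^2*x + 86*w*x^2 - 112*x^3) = w^2 - 10*w*x + 16*x^2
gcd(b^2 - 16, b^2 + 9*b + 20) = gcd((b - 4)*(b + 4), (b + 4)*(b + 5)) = b + 4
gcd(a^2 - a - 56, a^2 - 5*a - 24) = a - 8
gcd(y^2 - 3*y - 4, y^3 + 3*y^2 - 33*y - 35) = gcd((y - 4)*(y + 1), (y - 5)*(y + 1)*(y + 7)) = y + 1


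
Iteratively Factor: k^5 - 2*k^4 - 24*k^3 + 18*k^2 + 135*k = (k - 5)*(k^4 + 3*k^3 - 9*k^2 - 27*k) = (k - 5)*(k + 3)*(k^3 - 9*k) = k*(k - 5)*(k + 3)*(k^2 - 9) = k*(k - 5)*(k + 3)^2*(k - 3)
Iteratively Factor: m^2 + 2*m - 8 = (m + 4)*(m - 2)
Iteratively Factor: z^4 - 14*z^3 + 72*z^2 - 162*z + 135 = (z - 3)*(z^3 - 11*z^2 + 39*z - 45) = (z - 5)*(z - 3)*(z^2 - 6*z + 9) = (z - 5)*(z - 3)^2*(z - 3)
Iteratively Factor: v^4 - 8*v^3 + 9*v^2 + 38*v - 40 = (v - 1)*(v^3 - 7*v^2 + 2*v + 40) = (v - 4)*(v - 1)*(v^2 - 3*v - 10) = (v - 4)*(v - 1)*(v + 2)*(v - 5)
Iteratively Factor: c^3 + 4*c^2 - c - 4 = (c + 4)*(c^2 - 1) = (c - 1)*(c + 4)*(c + 1)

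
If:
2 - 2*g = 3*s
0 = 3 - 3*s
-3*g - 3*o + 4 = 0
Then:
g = -1/2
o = 11/6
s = 1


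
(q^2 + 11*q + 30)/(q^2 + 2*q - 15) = (q + 6)/(q - 3)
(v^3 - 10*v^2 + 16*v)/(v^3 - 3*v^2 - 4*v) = (-v^2 + 10*v - 16)/(-v^2 + 3*v + 4)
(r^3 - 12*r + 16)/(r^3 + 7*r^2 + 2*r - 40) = (r - 2)/(r + 5)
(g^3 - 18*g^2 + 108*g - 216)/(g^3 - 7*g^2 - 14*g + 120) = (g^2 - 12*g + 36)/(g^2 - g - 20)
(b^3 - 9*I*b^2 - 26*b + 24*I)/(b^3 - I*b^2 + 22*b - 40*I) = (b - 3*I)/(b + 5*I)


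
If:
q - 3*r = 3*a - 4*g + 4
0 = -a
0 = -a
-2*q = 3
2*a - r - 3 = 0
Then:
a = 0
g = -7/8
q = -3/2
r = -3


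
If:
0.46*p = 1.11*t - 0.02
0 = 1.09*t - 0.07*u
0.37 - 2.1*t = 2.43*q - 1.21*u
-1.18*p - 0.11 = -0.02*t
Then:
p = -0.09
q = 0.01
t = -0.02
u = -0.32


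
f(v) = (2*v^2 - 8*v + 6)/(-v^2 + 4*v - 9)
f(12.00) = -1.89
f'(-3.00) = 0.13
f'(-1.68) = 0.26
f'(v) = (2*v - 4)*(2*v^2 - 8*v + 6)/(-v^2 + 4*v - 9)^2 + (4*v - 8)/(-v^2 + 4*v - 9)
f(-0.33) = -0.85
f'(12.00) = -0.02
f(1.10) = 0.07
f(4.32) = -0.84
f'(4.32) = -0.52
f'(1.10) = 0.64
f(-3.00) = -1.60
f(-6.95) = -1.86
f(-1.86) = -1.40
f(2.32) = 0.35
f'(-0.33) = 0.51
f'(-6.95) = 0.03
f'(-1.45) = 0.29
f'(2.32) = -0.29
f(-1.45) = -1.29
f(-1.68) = -1.35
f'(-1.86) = 0.23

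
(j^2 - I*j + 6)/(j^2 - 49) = (j^2 - I*j + 6)/(j^2 - 49)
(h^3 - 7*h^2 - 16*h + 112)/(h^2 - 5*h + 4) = (h^2 - 3*h - 28)/(h - 1)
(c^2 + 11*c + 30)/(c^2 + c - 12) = (c^2 + 11*c + 30)/(c^2 + c - 12)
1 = 1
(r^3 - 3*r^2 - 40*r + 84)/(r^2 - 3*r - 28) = (r^2 + 4*r - 12)/(r + 4)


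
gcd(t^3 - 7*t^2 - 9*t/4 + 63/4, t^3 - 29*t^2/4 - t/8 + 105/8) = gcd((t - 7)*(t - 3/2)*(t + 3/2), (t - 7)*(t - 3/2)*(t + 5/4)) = t^2 - 17*t/2 + 21/2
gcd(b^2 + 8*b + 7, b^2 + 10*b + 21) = b + 7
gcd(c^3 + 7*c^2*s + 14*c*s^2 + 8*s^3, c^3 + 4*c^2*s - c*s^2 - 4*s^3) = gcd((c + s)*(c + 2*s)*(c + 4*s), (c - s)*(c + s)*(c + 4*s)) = c^2 + 5*c*s + 4*s^2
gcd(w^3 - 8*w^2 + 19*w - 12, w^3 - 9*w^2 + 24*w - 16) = w^2 - 5*w + 4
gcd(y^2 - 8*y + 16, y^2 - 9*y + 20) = y - 4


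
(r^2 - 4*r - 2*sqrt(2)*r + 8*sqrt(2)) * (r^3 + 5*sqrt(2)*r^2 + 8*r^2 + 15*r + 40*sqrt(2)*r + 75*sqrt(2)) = r^5 + 4*r^4 + 3*sqrt(2)*r^4 - 37*r^3 + 12*sqrt(2)*r^3 - 140*r^2 - 51*sqrt(2)*r^2 - 180*sqrt(2)*r + 340*r + 1200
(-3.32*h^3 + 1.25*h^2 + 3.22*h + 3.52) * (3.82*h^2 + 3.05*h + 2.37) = -12.6824*h^5 - 5.351*h^4 + 8.2445*h^3 + 26.2299*h^2 + 18.3674*h + 8.3424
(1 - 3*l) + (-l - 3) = -4*l - 2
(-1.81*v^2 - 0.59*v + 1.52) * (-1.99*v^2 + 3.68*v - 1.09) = 3.6019*v^4 - 5.4867*v^3 - 3.2231*v^2 + 6.2367*v - 1.6568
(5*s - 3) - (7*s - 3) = -2*s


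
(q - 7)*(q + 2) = q^2 - 5*q - 14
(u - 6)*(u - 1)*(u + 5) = u^3 - 2*u^2 - 29*u + 30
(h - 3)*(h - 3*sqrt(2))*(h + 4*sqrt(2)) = h^3 - 3*h^2 + sqrt(2)*h^2 - 24*h - 3*sqrt(2)*h + 72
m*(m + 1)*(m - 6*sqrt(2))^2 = m^4 - 12*sqrt(2)*m^3 + m^3 - 12*sqrt(2)*m^2 + 72*m^2 + 72*m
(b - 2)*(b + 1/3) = b^2 - 5*b/3 - 2/3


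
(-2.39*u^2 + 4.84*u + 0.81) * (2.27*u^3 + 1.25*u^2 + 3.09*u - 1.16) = -5.4253*u^5 + 7.9993*u^4 + 0.5036*u^3 + 18.7405*u^2 - 3.1115*u - 0.9396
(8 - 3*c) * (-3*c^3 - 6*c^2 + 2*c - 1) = 9*c^4 - 6*c^3 - 54*c^2 + 19*c - 8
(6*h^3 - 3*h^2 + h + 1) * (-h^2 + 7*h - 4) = -6*h^5 + 45*h^4 - 46*h^3 + 18*h^2 + 3*h - 4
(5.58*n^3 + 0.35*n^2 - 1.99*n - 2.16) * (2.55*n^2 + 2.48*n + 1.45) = 14.229*n^5 + 14.7309*n^4 + 3.8845*n^3 - 9.9357*n^2 - 8.2423*n - 3.132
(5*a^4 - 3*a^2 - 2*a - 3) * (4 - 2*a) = -10*a^5 + 20*a^4 + 6*a^3 - 8*a^2 - 2*a - 12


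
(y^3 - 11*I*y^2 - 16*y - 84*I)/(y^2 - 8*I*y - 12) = (y^2 - 5*I*y + 14)/(y - 2*I)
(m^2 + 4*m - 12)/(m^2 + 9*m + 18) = (m - 2)/(m + 3)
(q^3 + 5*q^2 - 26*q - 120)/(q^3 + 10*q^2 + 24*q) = (q - 5)/q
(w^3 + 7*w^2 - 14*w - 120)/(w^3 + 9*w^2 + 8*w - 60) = (w - 4)/(w - 2)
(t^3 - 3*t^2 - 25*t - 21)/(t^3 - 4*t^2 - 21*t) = (t + 1)/t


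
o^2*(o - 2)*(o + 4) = o^4 + 2*o^3 - 8*o^2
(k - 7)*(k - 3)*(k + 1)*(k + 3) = k^4 - 6*k^3 - 16*k^2 + 54*k + 63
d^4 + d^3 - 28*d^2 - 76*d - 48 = (d - 6)*(d + 1)*(d + 2)*(d + 4)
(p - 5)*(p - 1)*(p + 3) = p^3 - 3*p^2 - 13*p + 15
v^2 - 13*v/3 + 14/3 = (v - 7/3)*(v - 2)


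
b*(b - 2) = b^2 - 2*b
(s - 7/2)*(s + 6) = s^2 + 5*s/2 - 21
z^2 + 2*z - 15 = (z - 3)*(z + 5)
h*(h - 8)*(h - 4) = h^3 - 12*h^2 + 32*h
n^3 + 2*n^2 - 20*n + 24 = (n - 2)^2*(n + 6)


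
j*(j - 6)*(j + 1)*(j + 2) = j^4 - 3*j^3 - 16*j^2 - 12*j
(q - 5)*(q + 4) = q^2 - q - 20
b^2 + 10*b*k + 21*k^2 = (b + 3*k)*(b + 7*k)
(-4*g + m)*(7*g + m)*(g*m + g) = -28*g^3*m - 28*g^3 + 3*g^2*m^2 + 3*g^2*m + g*m^3 + g*m^2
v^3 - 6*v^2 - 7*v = v*(v - 7)*(v + 1)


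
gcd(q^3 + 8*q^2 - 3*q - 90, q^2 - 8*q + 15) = q - 3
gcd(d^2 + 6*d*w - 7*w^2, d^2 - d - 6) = 1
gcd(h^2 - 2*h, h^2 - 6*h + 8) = h - 2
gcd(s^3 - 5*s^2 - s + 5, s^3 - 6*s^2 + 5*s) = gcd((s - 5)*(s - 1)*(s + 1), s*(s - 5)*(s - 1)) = s^2 - 6*s + 5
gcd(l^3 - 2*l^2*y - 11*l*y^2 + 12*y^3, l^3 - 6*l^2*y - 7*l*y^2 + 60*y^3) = -l^2 + l*y + 12*y^2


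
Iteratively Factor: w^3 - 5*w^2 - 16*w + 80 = (w + 4)*(w^2 - 9*w + 20) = (w - 5)*(w + 4)*(w - 4)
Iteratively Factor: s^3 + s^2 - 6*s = (s + 3)*(s^2 - 2*s) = (s - 2)*(s + 3)*(s)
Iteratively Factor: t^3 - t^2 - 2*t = (t)*(t^2 - t - 2) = t*(t + 1)*(t - 2)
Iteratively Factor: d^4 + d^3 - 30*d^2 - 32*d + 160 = (d - 2)*(d^3 + 3*d^2 - 24*d - 80) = (d - 5)*(d - 2)*(d^2 + 8*d + 16) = (d - 5)*(d - 2)*(d + 4)*(d + 4)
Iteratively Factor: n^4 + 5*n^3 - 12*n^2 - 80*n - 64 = (n + 4)*(n^3 + n^2 - 16*n - 16) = (n - 4)*(n + 4)*(n^2 + 5*n + 4) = (n - 4)*(n + 1)*(n + 4)*(n + 4)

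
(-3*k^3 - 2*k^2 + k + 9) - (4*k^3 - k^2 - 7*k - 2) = -7*k^3 - k^2 + 8*k + 11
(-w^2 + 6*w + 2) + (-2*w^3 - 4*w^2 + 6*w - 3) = -2*w^3 - 5*w^2 + 12*w - 1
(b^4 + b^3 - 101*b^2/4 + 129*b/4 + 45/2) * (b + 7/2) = b^5 + 9*b^4/2 - 87*b^3/4 - 449*b^2/8 + 1083*b/8 + 315/4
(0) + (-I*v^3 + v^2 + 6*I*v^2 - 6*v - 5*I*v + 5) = -I*v^3 + v^2 + 6*I*v^2 - 6*v - 5*I*v + 5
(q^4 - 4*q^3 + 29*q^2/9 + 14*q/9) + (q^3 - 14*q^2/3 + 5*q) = q^4 - 3*q^3 - 13*q^2/9 + 59*q/9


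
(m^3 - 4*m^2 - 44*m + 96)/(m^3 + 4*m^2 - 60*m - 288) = (m - 2)/(m + 6)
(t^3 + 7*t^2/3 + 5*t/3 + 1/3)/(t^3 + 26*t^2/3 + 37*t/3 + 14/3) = (3*t^2 + 4*t + 1)/(3*t^2 + 23*t + 14)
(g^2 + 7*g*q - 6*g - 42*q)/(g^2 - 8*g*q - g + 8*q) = (g^2 + 7*g*q - 6*g - 42*q)/(g^2 - 8*g*q - g + 8*q)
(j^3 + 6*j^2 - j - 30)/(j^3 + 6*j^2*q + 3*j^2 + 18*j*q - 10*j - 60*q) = (j + 3)/(j + 6*q)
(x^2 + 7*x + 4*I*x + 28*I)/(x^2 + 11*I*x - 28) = (x + 7)/(x + 7*I)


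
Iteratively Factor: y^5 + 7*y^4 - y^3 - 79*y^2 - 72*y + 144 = (y - 3)*(y^4 + 10*y^3 + 29*y^2 + 8*y - 48) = (y - 3)*(y - 1)*(y^3 + 11*y^2 + 40*y + 48) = (y - 3)*(y - 1)*(y + 4)*(y^2 + 7*y + 12) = (y - 3)*(y - 1)*(y + 3)*(y + 4)*(y + 4)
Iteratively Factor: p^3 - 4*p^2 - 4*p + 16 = (p + 2)*(p^2 - 6*p + 8) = (p - 4)*(p + 2)*(p - 2)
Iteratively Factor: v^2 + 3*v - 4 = (v - 1)*(v + 4)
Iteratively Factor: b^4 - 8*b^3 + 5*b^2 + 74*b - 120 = (b - 2)*(b^3 - 6*b^2 - 7*b + 60) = (b - 5)*(b - 2)*(b^2 - b - 12) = (b - 5)*(b - 4)*(b - 2)*(b + 3)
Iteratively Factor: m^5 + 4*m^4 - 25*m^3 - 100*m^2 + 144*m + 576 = (m + 4)*(m^4 - 25*m^2 + 144) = (m + 3)*(m + 4)*(m^3 - 3*m^2 - 16*m + 48) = (m - 3)*(m + 3)*(m + 4)*(m^2 - 16) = (m - 3)*(m + 3)*(m + 4)^2*(m - 4)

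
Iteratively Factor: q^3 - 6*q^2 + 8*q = (q - 4)*(q^2 - 2*q) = q*(q - 4)*(q - 2)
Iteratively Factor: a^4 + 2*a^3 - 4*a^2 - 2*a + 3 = (a - 1)*(a^3 + 3*a^2 - a - 3) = (a - 1)*(a + 3)*(a^2 - 1) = (a - 1)^2*(a + 3)*(a + 1)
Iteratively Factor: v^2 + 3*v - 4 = (v - 1)*(v + 4)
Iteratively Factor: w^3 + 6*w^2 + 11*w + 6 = (w + 1)*(w^2 + 5*w + 6) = (w + 1)*(w + 3)*(w + 2)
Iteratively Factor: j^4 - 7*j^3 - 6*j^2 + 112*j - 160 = (j + 4)*(j^3 - 11*j^2 + 38*j - 40) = (j - 4)*(j + 4)*(j^2 - 7*j + 10) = (j - 4)*(j - 2)*(j + 4)*(j - 5)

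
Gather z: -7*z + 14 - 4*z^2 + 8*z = -4*z^2 + z + 14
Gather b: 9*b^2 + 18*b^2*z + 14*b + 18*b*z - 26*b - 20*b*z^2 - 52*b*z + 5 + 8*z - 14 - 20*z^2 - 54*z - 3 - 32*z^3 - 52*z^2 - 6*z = b^2*(18*z + 9) + b*(-20*z^2 - 34*z - 12) - 32*z^3 - 72*z^2 - 52*z - 12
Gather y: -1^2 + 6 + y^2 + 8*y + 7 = y^2 + 8*y + 12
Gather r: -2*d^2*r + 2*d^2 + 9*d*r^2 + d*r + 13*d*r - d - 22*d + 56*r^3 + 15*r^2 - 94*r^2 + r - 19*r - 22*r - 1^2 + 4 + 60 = 2*d^2 - 23*d + 56*r^3 + r^2*(9*d - 79) + r*(-2*d^2 + 14*d - 40) + 63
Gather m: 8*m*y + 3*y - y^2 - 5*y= 8*m*y - y^2 - 2*y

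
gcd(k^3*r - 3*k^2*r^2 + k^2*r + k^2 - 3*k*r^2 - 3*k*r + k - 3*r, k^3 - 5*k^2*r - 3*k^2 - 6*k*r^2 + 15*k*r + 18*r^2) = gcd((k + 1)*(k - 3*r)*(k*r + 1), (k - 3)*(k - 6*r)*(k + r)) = 1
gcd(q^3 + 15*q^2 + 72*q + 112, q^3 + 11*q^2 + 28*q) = q^2 + 11*q + 28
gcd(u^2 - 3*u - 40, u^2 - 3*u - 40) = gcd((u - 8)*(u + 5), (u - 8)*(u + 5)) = u^2 - 3*u - 40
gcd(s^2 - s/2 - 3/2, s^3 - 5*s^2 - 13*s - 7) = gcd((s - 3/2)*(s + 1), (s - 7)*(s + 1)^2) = s + 1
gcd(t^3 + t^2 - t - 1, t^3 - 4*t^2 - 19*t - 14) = t + 1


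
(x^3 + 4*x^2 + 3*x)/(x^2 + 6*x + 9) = x*(x + 1)/(x + 3)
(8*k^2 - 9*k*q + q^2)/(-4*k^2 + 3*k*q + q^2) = (-8*k + q)/(4*k + q)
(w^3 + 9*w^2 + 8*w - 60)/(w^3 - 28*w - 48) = (-w^3 - 9*w^2 - 8*w + 60)/(-w^3 + 28*w + 48)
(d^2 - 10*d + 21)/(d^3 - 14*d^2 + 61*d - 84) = 1/(d - 4)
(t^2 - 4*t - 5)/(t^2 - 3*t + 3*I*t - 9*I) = (t^2 - 4*t - 5)/(t^2 + 3*t*(-1 + I) - 9*I)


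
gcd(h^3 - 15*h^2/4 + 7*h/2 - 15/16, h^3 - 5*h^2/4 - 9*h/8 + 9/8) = h - 3/4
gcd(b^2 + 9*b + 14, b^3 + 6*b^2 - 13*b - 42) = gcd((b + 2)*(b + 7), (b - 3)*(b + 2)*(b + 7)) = b^2 + 9*b + 14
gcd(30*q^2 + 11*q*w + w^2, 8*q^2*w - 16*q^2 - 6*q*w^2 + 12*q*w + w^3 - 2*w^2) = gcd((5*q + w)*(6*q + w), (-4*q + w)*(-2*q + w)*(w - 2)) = 1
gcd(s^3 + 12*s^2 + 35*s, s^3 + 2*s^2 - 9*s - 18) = 1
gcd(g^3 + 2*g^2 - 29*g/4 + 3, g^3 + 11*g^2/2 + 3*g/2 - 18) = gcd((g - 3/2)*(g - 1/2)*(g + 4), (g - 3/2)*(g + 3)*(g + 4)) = g^2 + 5*g/2 - 6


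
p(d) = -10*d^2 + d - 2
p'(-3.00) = 61.00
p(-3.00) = -95.00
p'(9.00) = -179.00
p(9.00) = -803.00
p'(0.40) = -7.00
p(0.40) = -3.20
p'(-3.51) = 71.20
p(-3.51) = -128.71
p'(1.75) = -34.00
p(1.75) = -30.88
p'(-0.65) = 14.00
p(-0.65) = -6.88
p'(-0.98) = 20.60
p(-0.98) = -12.58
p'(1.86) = -36.20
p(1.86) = -34.74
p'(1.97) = -38.40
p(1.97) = -38.84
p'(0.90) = -17.00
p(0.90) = -9.20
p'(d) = 1 - 20*d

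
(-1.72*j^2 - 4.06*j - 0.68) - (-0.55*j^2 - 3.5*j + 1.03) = -1.17*j^2 - 0.56*j - 1.71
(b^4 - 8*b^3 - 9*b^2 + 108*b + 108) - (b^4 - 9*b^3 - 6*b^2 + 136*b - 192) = b^3 - 3*b^2 - 28*b + 300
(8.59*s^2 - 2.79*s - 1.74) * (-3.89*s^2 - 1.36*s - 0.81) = -33.4151*s^4 - 0.8293*s^3 + 3.6051*s^2 + 4.6263*s + 1.4094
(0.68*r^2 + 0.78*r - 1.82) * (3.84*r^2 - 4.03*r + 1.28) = 2.6112*r^4 + 0.2548*r^3 - 9.2618*r^2 + 8.333*r - 2.3296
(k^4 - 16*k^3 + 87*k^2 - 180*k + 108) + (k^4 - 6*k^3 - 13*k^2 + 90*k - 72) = 2*k^4 - 22*k^3 + 74*k^2 - 90*k + 36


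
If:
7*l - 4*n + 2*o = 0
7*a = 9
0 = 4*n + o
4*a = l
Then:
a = 9/7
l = 36/7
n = 3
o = -12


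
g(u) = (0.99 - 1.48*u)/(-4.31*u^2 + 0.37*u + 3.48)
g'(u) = (0.99 - 1.48*u)*(8.62*u - 0.37)/(-4.31*u^2 + 0.37*u + 3.48)^2 - 1.48/(-4.31*u^2 + 0.37*u + 3.48) = (-6.3788*u^2 + 8.5338*u - 5.5167)/(18.5761*u^4 - 3.1894*u^3 - 29.8607*u^2 + 2.5752*u + 12.1104)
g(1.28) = 0.29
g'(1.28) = -0.52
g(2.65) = 0.11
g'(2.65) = -0.04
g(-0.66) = 1.45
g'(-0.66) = -7.55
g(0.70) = -0.03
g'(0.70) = -1.01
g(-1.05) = -1.53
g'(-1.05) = -7.80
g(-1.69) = -0.37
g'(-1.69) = -0.43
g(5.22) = 0.06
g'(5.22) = -0.01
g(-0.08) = 0.32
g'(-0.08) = -0.53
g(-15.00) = -0.02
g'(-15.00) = -0.00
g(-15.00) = -0.02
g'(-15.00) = -0.00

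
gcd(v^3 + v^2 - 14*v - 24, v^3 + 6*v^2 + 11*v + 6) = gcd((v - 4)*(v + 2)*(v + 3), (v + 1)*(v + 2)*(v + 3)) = v^2 + 5*v + 6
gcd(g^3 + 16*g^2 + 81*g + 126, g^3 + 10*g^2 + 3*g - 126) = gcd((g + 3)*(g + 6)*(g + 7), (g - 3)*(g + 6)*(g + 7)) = g^2 + 13*g + 42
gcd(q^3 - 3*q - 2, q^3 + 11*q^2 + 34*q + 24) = q + 1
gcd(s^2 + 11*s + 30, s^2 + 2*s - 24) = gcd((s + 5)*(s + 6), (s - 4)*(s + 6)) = s + 6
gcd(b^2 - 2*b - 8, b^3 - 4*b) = b + 2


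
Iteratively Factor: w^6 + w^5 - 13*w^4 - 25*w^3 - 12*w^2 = (w)*(w^5 + w^4 - 13*w^3 - 25*w^2 - 12*w) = w*(w - 4)*(w^4 + 5*w^3 + 7*w^2 + 3*w) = w*(w - 4)*(w + 3)*(w^3 + 2*w^2 + w) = w^2*(w - 4)*(w + 3)*(w^2 + 2*w + 1) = w^2*(w - 4)*(w + 1)*(w + 3)*(w + 1)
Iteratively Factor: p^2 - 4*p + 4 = (p - 2)*(p - 2)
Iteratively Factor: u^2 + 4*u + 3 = (u + 3)*(u + 1)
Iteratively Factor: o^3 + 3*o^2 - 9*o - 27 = (o + 3)*(o^2 - 9) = (o + 3)^2*(o - 3)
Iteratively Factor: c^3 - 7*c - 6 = (c + 2)*(c^2 - 2*c - 3) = (c - 3)*(c + 2)*(c + 1)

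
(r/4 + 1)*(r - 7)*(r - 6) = r^3/4 - 9*r^2/4 - 5*r/2 + 42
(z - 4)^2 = z^2 - 8*z + 16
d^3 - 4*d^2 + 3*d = d*(d - 3)*(d - 1)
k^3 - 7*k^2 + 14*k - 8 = (k - 4)*(k - 2)*(k - 1)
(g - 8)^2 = g^2 - 16*g + 64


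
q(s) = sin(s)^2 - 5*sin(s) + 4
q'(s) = 2*sin(s)*cos(s) - 5*cos(s)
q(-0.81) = 8.15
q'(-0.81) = -4.45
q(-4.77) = 0.00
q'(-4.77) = -0.17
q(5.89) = 6.06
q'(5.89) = -5.33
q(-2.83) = 5.63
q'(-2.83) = 5.34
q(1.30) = 0.11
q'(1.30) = -0.82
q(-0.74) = 7.83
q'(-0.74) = -4.69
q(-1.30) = 9.75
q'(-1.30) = -1.85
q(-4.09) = 0.60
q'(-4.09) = 1.97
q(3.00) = 3.31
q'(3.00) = 4.67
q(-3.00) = 4.73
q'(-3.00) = 5.23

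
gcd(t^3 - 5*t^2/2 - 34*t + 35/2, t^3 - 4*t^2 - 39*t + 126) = t - 7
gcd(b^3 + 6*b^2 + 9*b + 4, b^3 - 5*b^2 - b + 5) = b + 1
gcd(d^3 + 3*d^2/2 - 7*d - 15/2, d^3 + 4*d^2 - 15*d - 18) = d + 1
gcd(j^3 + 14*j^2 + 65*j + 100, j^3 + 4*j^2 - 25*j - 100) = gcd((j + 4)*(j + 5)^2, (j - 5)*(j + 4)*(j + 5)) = j^2 + 9*j + 20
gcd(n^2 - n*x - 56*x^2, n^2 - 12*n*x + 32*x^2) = -n + 8*x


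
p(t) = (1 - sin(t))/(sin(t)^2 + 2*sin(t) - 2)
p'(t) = (1 - sin(t))*(-2*sin(t)*cos(t) - 2*cos(t))/(sin(t)^2 + 2*sin(t) - 2)^2 - cos(t)/(sin(t)^2 + 2*sin(t) - 2) = (sin(t) - 2)*sin(t)*cos(t)/(sin(t)^2 + 2*sin(t) - 2)^2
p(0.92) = 0.91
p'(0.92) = -11.55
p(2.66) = -0.62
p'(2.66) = 0.85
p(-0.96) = -0.61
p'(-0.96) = 0.15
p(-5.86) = -0.58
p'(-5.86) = -0.58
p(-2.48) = -0.57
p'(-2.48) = -0.16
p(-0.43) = -0.53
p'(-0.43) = 0.13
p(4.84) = -0.66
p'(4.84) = 0.04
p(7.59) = 0.04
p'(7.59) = -0.35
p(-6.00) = -0.53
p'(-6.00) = -0.25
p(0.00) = -0.50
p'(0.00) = 0.00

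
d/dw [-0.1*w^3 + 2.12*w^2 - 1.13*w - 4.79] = -0.3*w^2 + 4.24*w - 1.13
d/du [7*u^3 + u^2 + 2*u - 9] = 21*u^2 + 2*u + 2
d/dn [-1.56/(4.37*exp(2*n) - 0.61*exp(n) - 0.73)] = (13.6344*exp(n) - 0.9516)*exp(n)/(-4.37*exp(2*n) + 0.61*exp(n) + 0.73)^2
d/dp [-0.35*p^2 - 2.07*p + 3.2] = -0.7*p - 2.07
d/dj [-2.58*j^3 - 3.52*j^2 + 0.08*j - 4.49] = -7.74*j^2 - 7.04*j + 0.08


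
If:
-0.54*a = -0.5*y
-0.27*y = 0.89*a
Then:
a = 0.00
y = 0.00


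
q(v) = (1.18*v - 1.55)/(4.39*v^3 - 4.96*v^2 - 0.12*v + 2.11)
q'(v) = (1.18*v - 1.55)*(-13.17*v^2 + 9.92*v + 0.12)/(4.39*v^3 - 4.96*v^2 - 0.12*v + 2.11)^2 + 1.18/(4.39*v^3 - 4.96*v^2 - 0.12*v + 2.11) = (-10.3604*v^3 + 26.2663*v^2 - 15.376*v + 2.3038)/(19.2721*v^6 - 43.5488*v^5 + 23.548*v^4 + 19.7162*v^3 - 20.9168*v^2 - 0.5064*v + 4.4521)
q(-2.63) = 0.04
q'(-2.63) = 0.03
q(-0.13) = -0.84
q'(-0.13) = 1.15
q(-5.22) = 0.01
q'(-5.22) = 0.00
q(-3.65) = 0.02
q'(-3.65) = 0.01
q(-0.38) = -1.67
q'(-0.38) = 8.71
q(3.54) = 0.02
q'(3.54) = -0.01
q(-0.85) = 0.63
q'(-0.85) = 2.46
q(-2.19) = 0.06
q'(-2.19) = 0.06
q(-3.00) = 0.03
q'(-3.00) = 0.02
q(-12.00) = 0.00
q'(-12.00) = 0.00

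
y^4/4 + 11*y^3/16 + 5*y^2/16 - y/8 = y*(y/4 + 1/4)*(y - 1/4)*(y + 2)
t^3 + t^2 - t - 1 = (t - 1)*(t + 1)^2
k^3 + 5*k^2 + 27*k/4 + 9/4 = (k + 1/2)*(k + 3/2)*(k + 3)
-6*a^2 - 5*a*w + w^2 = (-6*a + w)*(a + w)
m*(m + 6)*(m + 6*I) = m^3 + 6*m^2 + 6*I*m^2 + 36*I*m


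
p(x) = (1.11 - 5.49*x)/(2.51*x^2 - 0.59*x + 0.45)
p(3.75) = -0.58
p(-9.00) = 0.24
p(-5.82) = 0.37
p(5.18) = -0.42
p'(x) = (0.59 - 5.02*x)*(1.11 - 5.49*x)/(2.51*x^2 - 0.59*x + 0.45)^2 - 5.49/(2.51*x^2 - 0.59*x + 0.45)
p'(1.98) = 0.49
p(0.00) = 2.47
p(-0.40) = 3.04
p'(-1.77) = 0.58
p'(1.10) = 1.08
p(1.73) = -1.21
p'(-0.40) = 2.21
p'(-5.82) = 0.06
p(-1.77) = 1.16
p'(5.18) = 0.08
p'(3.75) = 0.15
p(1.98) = -1.07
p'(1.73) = 0.62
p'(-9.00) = 0.03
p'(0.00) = -8.97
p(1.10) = -1.74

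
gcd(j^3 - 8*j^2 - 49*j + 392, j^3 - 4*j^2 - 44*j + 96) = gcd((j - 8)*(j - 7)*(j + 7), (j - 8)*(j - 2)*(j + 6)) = j - 8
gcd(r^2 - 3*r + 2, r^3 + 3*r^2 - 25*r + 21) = r - 1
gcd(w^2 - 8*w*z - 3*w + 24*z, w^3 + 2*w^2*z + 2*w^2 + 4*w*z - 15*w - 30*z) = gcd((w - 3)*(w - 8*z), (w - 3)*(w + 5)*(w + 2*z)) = w - 3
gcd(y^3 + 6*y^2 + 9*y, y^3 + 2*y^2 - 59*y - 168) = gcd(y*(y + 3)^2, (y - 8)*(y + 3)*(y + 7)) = y + 3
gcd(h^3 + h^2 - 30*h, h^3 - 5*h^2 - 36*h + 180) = h^2 + h - 30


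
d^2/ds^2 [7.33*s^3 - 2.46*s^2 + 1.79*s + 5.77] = 43.98*s - 4.92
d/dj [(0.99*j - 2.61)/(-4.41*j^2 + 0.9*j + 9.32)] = (4.3659*j^2 - 23.0202*j + 11.5758)/(19.4481*j^4 - 7.938*j^3 - 81.3924*j^2 + 16.776*j + 86.8624)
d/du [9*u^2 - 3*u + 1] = 18*u - 3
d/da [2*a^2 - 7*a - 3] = 4*a - 7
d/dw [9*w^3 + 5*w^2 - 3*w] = 27*w^2 + 10*w - 3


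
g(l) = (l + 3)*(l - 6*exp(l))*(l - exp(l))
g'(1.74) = 1473.23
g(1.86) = 813.61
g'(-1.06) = 3.38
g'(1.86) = 1967.02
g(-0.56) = 11.01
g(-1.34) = 7.74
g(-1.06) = 8.56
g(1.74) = 608.58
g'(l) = (1 - 6*exp(l))*(l + 3)*(l - exp(l)) + (1 - exp(l))*(l + 3)*(l - 6*exp(l)) + (l - 6*exp(l))*(l - exp(l))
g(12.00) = 2383815922808.72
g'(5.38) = 4929559.36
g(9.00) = 4721392818.44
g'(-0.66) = 5.96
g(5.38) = 2299873.35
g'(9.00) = 9841678582.81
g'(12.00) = 4926740884962.12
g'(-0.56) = 7.04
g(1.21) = 170.65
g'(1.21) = 400.46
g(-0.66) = 10.36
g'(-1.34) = 2.61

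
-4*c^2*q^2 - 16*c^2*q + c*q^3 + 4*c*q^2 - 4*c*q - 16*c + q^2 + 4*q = (-4*c + q)*(q + 4)*(c*q + 1)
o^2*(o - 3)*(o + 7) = o^4 + 4*o^3 - 21*o^2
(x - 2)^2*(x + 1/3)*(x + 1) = x^4 - 8*x^3/3 - x^2 + 4*x + 4/3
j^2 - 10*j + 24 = (j - 6)*(j - 4)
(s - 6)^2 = s^2 - 12*s + 36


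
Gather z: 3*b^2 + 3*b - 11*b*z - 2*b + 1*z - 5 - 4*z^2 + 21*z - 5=3*b^2 + b - 4*z^2 + z*(22 - 11*b) - 10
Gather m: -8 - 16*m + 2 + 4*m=-12*m - 6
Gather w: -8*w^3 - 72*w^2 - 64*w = -8*w^3 - 72*w^2 - 64*w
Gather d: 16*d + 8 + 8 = 16*d + 16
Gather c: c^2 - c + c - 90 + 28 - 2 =c^2 - 64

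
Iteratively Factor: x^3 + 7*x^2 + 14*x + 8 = (x + 2)*(x^2 + 5*x + 4) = (x + 1)*(x + 2)*(x + 4)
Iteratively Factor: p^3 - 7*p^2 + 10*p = (p - 2)*(p^2 - 5*p) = p*(p - 2)*(p - 5)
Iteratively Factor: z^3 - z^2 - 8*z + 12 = (z + 3)*(z^2 - 4*z + 4) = (z - 2)*(z + 3)*(z - 2)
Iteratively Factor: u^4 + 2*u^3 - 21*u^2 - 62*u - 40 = (u + 2)*(u^3 - 21*u - 20) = (u + 2)*(u + 4)*(u^2 - 4*u - 5) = (u + 1)*(u + 2)*(u + 4)*(u - 5)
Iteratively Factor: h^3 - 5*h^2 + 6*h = (h)*(h^2 - 5*h + 6) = h*(h - 2)*(h - 3)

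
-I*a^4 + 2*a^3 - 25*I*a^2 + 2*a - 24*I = (a - 4*I)*(a - I)*(a + 6*I)*(-I*a + 1)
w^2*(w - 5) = w^3 - 5*w^2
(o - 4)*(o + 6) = o^2 + 2*o - 24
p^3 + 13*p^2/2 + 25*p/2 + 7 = (p + 1)*(p + 2)*(p + 7/2)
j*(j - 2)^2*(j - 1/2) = j^4 - 9*j^3/2 + 6*j^2 - 2*j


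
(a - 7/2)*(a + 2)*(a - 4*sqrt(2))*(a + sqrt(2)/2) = a^4 - 7*sqrt(2)*a^3/2 - 3*a^3/2 - 11*a^2 + 21*sqrt(2)*a^2/4 + 6*a + 49*sqrt(2)*a/2 + 28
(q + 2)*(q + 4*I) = q^2 + 2*q + 4*I*q + 8*I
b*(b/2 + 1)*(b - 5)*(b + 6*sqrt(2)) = b^4/2 - 3*b^3/2 + 3*sqrt(2)*b^3 - 9*sqrt(2)*b^2 - 5*b^2 - 30*sqrt(2)*b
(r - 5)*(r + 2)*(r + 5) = r^3 + 2*r^2 - 25*r - 50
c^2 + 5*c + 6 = (c + 2)*(c + 3)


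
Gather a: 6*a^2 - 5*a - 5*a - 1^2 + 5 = 6*a^2 - 10*a + 4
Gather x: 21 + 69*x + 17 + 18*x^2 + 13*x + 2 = 18*x^2 + 82*x + 40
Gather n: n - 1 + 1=n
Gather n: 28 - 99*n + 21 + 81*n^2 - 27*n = 81*n^2 - 126*n + 49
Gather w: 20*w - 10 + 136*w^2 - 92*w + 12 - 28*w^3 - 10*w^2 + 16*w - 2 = -28*w^3 + 126*w^2 - 56*w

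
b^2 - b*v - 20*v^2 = (b - 5*v)*(b + 4*v)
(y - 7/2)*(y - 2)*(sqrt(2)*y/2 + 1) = sqrt(2)*y^3/2 - 11*sqrt(2)*y^2/4 + y^2 - 11*y/2 + 7*sqrt(2)*y/2 + 7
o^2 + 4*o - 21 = (o - 3)*(o + 7)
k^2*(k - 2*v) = k^3 - 2*k^2*v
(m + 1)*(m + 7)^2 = m^3 + 15*m^2 + 63*m + 49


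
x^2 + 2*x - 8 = (x - 2)*(x + 4)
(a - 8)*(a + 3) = a^2 - 5*a - 24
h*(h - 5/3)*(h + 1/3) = h^3 - 4*h^2/3 - 5*h/9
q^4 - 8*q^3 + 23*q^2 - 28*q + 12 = (q - 3)*(q - 2)^2*(q - 1)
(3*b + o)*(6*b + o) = 18*b^2 + 9*b*o + o^2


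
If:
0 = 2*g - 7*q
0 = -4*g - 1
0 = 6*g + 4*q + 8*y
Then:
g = -1/4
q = -1/14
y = 25/112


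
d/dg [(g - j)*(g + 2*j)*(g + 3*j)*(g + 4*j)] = 4*g^3 + 24*g^2*j + 34*g*j^2 - 2*j^3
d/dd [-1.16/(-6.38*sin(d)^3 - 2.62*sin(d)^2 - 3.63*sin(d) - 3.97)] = (-6.0784*sin(d) + 11.1012*cos(2*d) - 15.312)*cos(d)/(6.38*sin(d)^3 + 2.62*sin(d)^2 + 3.63*sin(d) + 3.97)^2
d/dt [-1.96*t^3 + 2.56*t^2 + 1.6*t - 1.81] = -5.88*t^2 + 5.12*t + 1.6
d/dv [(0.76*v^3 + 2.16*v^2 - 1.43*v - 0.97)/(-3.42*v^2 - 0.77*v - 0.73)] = (-2.5992*v^4 - 1.1704*v^3 - 8.2182*v^2 - 9.7884*v + 0.297)/(11.6964*v^4 + 5.2668*v^3 + 5.5861*v^2 + 1.1242*v + 0.5329)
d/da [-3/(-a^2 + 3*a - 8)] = 3*(3 - 2*a)/(a^2 - 3*a + 8)^2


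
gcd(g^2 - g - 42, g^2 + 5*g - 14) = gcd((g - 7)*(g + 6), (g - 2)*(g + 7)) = 1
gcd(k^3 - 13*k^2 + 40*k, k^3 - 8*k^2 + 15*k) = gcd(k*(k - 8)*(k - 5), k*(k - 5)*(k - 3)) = k^2 - 5*k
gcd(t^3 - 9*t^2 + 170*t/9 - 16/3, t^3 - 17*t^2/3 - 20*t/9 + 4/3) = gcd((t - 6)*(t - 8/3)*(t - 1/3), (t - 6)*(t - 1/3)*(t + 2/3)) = t^2 - 19*t/3 + 2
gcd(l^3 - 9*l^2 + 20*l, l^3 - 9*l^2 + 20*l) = l^3 - 9*l^2 + 20*l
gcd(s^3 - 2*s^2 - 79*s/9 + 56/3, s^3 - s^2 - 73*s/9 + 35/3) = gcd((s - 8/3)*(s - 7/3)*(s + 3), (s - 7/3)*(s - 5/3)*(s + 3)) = s^2 + 2*s/3 - 7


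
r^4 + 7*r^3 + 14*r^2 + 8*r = r*(r + 1)*(r + 2)*(r + 4)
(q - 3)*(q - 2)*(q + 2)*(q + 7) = q^4 + 4*q^3 - 25*q^2 - 16*q + 84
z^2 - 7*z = z*(z - 7)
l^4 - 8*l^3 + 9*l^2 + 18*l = l*(l - 6)*(l - 3)*(l + 1)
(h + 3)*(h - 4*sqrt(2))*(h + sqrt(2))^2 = h^4 - 2*sqrt(2)*h^3 + 3*h^3 - 14*h^2 - 6*sqrt(2)*h^2 - 42*h - 8*sqrt(2)*h - 24*sqrt(2)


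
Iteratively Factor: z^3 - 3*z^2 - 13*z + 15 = (z - 1)*(z^2 - 2*z - 15) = (z - 5)*(z - 1)*(z + 3)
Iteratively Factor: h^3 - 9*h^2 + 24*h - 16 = (h - 4)*(h^2 - 5*h + 4) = (h - 4)*(h - 1)*(h - 4)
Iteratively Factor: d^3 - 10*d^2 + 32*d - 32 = (d - 4)*(d^2 - 6*d + 8) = (d - 4)^2*(d - 2)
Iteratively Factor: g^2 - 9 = (g - 3)*(g + 3)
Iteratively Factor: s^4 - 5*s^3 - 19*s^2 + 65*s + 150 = (s - 5)*(s^3 - 19*s - 30) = (s - 5)^2*(s^2 + 5*s + 6) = (s - 5)^2*(s + 3)*(s + 2)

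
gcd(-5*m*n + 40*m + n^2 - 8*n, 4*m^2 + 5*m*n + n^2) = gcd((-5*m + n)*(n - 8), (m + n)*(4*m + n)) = 1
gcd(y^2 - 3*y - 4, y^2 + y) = y + 1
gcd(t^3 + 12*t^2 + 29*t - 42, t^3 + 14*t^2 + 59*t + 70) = t + 7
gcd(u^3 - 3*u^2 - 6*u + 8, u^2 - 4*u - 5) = 1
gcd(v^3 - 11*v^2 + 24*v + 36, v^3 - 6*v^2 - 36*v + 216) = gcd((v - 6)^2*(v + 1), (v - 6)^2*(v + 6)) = v^2 - 12*v + 36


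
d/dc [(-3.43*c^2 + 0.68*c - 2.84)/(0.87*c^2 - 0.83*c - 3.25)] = (2.2553*c^2 + 27.2366*c - 4.5672)/(0.7569*c^4 - 1.4442*c^3 - 4.9661*c^2 + 5.395*c + 10.5625)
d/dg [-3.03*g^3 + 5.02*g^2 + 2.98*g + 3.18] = -9.09*g^2 + 10.04*g + 2.98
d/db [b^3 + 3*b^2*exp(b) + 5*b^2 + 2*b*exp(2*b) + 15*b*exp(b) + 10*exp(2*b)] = 3*b^2*exp(b) + 3*b^2 + 4*b*exp(2*b) + 21*b*exp(b) + 10*b + 22*exp(2*b) + 15*exp(b)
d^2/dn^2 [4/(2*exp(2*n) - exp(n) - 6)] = 4*((1 - 8*exp(n))*(-2*exp(2*n) + exp(n) + 6) - 2*(4*exp(n) - 1)^2*exp(n))*exp(n)/(-2*exp(2*n) + exp(n) + 6)^3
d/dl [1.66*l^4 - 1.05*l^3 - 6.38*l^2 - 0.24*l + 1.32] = 6.64*l^3 - 3.15*l^2 - 12.76*l - 0.24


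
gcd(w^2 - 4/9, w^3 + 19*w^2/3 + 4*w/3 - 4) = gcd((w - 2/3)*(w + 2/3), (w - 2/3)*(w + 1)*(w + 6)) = w - 2/3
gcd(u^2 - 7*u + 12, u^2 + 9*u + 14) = 1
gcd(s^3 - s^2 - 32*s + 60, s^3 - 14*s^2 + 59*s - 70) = s^2 - 7*s + 10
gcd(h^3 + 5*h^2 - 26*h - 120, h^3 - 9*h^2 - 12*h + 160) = h^2 - h - 20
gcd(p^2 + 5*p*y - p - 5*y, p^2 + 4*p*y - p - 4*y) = p - 1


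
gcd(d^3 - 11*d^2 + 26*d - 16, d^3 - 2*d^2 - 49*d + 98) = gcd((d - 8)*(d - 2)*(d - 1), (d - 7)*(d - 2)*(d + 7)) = d - 2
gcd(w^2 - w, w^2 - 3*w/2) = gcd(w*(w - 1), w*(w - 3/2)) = w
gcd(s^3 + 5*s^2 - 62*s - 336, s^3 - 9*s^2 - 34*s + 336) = s^2 - 2*s - 48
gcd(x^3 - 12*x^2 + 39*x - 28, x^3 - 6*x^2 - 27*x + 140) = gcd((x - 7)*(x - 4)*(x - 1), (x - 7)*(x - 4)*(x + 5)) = x^2 - 11*x + 28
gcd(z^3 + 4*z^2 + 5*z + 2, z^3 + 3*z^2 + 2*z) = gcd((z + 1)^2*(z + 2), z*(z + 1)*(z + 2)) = z^2 + 3*z + 2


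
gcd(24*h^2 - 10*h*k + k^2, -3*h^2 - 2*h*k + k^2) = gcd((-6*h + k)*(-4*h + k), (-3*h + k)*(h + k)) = 1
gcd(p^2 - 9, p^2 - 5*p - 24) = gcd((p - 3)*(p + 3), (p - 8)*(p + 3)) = p + 3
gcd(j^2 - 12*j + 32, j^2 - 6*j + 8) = j - 4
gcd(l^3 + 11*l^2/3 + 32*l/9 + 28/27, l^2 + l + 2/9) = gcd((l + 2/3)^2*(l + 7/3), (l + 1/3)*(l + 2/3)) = l + 2/3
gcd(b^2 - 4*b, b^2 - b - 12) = b - 4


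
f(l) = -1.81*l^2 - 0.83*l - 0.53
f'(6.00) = -22.55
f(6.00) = -70.67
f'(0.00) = -0.83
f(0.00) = -0.53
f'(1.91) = -7.74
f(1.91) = -8.72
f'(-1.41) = 4.27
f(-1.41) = -2.96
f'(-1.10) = 3.15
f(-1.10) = -1.81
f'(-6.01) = 20.93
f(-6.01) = -60.92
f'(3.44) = -13.28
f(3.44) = -24.80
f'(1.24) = -5.32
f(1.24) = -4.34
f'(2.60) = -10.24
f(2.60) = -14.92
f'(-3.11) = 10.43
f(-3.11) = -15.46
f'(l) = -3.62*l - 0.83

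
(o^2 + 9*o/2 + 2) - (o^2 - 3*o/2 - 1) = 6*o + 3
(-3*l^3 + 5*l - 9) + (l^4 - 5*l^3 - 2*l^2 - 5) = l^4 - 8*l^3 - 2*l^2 + 5*l - 14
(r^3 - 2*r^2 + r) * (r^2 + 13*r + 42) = r^5 + 11*r^4 + 17*r^3 - 71*r^2 + 42*r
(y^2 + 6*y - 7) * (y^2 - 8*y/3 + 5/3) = y^4 + 10*y^3/3 - 64*y^2/3 + 86*y/3 - 35/3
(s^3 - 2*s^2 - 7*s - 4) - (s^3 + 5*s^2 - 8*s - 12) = -7*s^2 + s + 8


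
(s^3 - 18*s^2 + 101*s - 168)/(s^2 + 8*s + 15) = (s^3 - 18*s^2 + 101*s - 168)/(s^2 + 8*s + 15)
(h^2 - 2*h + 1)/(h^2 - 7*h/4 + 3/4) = 4*(h - 1)/(4*h - 3)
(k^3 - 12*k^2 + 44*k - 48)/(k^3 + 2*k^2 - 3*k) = (k^3 - 12*k^2 + 44*k - 48)/(k*(k^2 + 2*k - 3))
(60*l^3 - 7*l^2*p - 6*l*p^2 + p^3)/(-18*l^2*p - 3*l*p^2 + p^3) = (20*l^2 - 9*l*p + p^2)/(p*(-6*l + p))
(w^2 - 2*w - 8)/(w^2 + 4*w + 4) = (w - 4)/(w + 2)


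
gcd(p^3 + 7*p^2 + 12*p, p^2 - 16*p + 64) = 1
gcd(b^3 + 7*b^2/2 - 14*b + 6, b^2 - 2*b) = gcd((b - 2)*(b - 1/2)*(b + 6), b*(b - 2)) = b - 2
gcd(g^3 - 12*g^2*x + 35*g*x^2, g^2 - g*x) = g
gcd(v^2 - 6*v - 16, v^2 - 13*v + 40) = v - 8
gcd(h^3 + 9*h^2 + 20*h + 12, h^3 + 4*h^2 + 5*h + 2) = h^2 + 3*h + 2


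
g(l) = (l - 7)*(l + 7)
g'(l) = 2*l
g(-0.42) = -48.82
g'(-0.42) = -0.84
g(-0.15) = -48.98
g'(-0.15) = -0.30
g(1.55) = -46.60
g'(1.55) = 3.10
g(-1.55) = -46.60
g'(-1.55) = -3.10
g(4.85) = -25.48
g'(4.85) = 9.70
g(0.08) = -48.99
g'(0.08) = 0.16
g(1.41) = -47.01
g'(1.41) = 2.82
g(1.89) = -45.43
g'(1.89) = 3.78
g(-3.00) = -40.00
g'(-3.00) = -6.00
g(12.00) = 95.00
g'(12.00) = 24.00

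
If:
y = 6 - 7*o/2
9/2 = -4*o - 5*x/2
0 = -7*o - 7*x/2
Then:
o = 9/2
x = -9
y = -39/4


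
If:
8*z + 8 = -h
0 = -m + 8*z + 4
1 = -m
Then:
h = -3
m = -1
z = -5/8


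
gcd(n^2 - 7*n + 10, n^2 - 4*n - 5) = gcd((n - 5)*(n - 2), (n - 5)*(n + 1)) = n - 5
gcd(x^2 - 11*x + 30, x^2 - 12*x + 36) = x - 6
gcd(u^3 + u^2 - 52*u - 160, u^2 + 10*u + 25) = u + 5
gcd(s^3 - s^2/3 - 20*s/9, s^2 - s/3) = s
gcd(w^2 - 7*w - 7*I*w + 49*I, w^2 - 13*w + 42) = w - 7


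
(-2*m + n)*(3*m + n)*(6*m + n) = -36*m^3 + 7*m*n^2 + n^3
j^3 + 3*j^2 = j^2*(j + 3)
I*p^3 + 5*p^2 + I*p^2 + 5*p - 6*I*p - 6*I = (p - 3*I)*(p - 2*I)*(I*p + I)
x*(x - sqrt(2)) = x^2 - sqrt(2)*x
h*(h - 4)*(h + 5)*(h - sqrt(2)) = h^4 - sqrt(2)*h^3 + h^3 - 20*h^2 - sqrt(2)*h^2 + 20*sqrt(2)*h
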